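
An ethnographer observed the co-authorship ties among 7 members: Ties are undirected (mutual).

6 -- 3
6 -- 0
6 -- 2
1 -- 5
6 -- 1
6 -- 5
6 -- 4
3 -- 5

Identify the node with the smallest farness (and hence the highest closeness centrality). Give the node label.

6

Farness (sum of distances to all others) for each node — 0:11, 1:10, 2:11, 3:10, 4:11, 5:9, 6:6.
The smallest farness is 6, for 6, so 6 has the highest closeness.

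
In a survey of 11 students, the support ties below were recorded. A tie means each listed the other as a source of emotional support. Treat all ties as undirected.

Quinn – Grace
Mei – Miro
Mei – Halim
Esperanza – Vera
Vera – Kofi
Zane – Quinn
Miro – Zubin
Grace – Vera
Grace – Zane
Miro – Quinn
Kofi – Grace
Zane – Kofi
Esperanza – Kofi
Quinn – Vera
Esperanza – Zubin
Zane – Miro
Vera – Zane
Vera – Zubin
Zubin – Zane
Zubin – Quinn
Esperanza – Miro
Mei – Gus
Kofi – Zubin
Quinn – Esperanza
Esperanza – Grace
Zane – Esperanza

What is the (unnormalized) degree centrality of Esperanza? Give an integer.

7

Esperanza is directly tied to Grace, Kofi, Miro, Quinn, Vera, Zane, and Zubin. That is 7 neighbors, so the degree of Esperanza is 7.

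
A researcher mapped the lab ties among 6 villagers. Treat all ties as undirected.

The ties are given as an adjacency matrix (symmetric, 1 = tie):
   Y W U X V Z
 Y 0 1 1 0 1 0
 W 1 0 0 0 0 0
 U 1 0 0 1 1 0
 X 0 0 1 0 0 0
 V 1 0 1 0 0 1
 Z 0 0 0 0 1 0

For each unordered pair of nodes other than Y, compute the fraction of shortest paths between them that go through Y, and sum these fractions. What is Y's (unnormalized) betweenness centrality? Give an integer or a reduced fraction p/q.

4

Pairs whose geodesics pass through Y — W–U: 1; W–X: 1; W–V: 1; W–Z: 1.
All other pairs contribute 0.
Summing the contributions gives betweenness(Y) = 4.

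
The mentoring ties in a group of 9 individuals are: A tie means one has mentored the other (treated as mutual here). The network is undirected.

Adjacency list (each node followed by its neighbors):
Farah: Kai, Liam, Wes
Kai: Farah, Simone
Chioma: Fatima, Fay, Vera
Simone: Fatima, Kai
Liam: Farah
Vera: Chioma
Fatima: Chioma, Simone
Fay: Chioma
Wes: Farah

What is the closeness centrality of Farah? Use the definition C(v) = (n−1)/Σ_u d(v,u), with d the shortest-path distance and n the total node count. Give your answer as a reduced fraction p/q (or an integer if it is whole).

Distances from Farah: Chioma:4, Fatima:3, Fay:5, Kai:1, Liam:1, Simone:2, Vera:5, Wes:1. Sum = 22.
n = 9, so closeness = 8/22 = 4/11.

4/11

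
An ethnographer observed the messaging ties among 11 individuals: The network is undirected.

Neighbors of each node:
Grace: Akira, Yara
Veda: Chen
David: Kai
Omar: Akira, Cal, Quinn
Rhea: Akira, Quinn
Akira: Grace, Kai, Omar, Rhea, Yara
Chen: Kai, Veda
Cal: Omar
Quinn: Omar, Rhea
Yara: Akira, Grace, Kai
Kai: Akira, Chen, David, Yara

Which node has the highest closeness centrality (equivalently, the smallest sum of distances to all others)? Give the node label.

Akira

Farness (sum of distances to all others) for each node — Akira:16, Cal:30, Chen:25, David:27, Grace:24, Kai:18, Omar:21, Quinn:28, Rhea:23, Veda:34, Yara:20.
The smallest farness is 16, for Akira, so Akira has the highest closeness.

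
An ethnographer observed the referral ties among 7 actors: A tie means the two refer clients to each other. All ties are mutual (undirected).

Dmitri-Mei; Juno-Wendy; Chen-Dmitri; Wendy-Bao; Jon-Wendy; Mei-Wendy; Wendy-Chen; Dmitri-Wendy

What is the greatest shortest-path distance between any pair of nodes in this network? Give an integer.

Eccentricity of each node (its greatest distance to any other): Bao:2, Chen:2, Dmitri:2, Jon:2, Juno:2, Mei:2, Wendy:1.
The maximum eccentricity is 2, realized for instance by the pair Dmitri–Bao via Dmitri – Wendy – Bao. So the diameter is 2.

2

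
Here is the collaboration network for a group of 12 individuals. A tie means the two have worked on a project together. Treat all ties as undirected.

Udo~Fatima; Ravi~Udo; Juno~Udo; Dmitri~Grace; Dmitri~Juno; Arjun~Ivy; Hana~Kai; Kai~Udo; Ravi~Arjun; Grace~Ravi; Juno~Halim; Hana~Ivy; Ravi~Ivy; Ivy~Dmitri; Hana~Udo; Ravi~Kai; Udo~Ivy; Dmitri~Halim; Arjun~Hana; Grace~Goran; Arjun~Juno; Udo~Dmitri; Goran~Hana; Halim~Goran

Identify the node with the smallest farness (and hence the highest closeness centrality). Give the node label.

Udo

Farness (sum of distances to all others) for each node — Arjun:19, Dmitri:17, Fatima:25, Goran:20, Grace:20, Halim:22, Hana:17, Ivy:17, Juno:18, Kai:20, Ravi:18, Udo:15.
The smallest farness is 15, for Udo, so Udo has the highest closeness.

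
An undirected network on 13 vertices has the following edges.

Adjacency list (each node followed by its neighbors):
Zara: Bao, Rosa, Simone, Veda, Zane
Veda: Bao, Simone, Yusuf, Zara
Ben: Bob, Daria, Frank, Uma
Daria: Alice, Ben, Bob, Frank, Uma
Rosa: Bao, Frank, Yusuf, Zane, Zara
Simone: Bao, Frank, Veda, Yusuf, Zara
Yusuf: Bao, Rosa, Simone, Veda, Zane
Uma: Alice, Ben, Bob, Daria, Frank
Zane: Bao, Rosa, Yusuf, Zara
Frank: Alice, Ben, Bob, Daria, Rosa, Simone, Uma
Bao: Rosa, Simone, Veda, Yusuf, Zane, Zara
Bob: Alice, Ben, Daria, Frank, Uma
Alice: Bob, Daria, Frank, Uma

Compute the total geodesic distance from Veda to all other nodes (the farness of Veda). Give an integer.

25

Distances from Veda: Alice:3, Bao:1, Ben:3, Bob:3, Daria:3, Frank:2, Rosa:2, Simone:1, Uma:3, Yusuf:1, Zane:2, Zara:1.
Sum = 3 + 1 + 3 + 3 + 3 + 2 + 2 + 1 + 3 + 1 + 2 + 1 = 25.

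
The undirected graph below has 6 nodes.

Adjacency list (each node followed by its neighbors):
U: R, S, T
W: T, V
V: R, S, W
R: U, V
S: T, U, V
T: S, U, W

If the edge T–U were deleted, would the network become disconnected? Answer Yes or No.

Even without that edge, T still reaches U via T – S – U, so the network stays connected. Not a bridge.

No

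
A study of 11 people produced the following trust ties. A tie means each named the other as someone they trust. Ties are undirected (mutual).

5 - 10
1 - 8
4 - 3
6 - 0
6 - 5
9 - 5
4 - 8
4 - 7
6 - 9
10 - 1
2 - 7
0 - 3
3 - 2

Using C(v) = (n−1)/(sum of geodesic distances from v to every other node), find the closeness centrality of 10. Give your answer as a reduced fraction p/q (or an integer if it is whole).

Distances from 10: 0:3, 1:1, 2:5, 3:4, 4:3, 5:1, 6:2, 7:4, 8:2, 9:2. Sum = 27.
n = 11, so closeness = 10/27.

10/27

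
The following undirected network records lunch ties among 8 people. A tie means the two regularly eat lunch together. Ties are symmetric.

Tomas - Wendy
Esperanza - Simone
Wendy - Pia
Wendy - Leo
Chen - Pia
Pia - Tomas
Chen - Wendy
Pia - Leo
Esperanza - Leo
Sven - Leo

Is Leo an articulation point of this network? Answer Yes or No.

Yes

Removing Leo leaves {Esperanza and Simone} with no path to {Sven}, so the network splits into 3 components. Leo is a cut vertex.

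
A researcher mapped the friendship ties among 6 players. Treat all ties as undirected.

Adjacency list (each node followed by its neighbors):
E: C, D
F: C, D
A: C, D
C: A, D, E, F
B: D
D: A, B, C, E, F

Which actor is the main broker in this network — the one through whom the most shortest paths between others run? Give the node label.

D

Unnormalized betweenness of each node: A:0, B:0, C:3/2, D:11/2, E:0, F:0.
D has the largest value, 11/2, making it the main broker — the node through which the most shortest paths run.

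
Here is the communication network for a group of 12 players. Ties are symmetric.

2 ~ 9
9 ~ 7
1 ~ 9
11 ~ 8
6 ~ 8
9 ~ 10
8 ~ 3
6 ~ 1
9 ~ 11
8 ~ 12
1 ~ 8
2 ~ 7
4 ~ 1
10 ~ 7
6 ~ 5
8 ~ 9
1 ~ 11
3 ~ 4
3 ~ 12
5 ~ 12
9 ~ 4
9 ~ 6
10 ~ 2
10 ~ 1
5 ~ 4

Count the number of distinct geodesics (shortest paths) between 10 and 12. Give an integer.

The shortest distance is 3. The length-3 paths are: 10–1–8–12; 10–9–8–12.
That gives 2 distinct shortest paths.

2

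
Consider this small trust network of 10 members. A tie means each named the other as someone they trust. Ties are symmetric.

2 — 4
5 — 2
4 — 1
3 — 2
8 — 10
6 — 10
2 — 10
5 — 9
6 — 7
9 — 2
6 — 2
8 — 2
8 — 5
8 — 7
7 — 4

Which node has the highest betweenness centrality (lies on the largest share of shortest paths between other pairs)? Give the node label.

2

Unnormalized betweenness of each node: 1:0, 2:253/12, 3:0, 4:107/12, 5:3/4, 6:17/12, 7:7/3, 8:19/6, 9:0, 10:1/3.
2 has the largest value, 253/12, making it the main broker — the node through which the most shortest paths run.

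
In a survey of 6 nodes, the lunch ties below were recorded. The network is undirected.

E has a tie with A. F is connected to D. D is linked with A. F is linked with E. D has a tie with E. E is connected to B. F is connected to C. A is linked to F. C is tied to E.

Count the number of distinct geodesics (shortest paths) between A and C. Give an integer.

2

The shortest distance is 2. The length-2 paths are: A–F–C; A–E–C.
That gives 2 distinct shortest paths.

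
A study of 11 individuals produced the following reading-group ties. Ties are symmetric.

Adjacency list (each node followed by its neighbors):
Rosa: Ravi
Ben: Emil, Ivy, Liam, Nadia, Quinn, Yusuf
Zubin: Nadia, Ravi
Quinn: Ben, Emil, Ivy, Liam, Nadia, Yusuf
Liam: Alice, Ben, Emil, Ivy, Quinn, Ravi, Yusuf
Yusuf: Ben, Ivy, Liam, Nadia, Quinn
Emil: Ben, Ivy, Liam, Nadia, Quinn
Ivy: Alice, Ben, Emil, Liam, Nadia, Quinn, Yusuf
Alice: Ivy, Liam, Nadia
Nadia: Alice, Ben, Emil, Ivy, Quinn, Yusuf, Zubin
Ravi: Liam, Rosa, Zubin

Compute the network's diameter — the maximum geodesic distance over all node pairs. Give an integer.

Eccentricity of each node (its greatest distance to any other): Alice:3, Ben:3, Emil:3, Ivy:3, Liam:2, Nadia:3, Quinn:3, Ravi:2, Rosa:3, Yusuf:3, Zubin:2.
The maximum eccentricity is 3, realized for instance by the pair Nadia–Rosa via Nadia – Zubin – Ravi – Rosa. So the diameter is 3.

3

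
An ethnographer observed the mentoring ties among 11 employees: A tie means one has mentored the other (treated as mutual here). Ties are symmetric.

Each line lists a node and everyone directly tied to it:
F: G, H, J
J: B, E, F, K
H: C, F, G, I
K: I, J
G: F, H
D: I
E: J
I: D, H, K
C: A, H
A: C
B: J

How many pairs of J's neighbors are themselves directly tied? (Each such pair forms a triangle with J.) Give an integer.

0

J's neighbors are B, E, F, and K, but none of them are tied to each other, so no triangle contains J.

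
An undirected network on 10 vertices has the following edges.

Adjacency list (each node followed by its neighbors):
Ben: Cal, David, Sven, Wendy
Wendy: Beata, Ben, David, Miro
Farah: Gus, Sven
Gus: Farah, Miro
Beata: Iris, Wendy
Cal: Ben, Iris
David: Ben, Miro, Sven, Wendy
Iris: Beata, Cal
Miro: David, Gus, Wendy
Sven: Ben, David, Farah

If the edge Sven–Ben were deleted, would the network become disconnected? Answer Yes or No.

Even without that edge, Sven still reaches Ben via Sven – David – Ben, so the network stays connected. Not a bridge.

No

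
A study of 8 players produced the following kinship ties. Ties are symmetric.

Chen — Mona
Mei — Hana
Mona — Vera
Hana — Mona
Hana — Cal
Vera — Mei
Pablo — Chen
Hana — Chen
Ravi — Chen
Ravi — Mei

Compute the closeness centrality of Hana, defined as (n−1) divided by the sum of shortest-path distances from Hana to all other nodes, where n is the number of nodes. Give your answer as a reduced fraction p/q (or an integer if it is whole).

Distances from Hana: Cal:1, Chen:1, Mei:1, Mona:1, Pablo:2, Ravi:2, Vera:2. Sum = 10.
n = 8, so closeness = 7/10.

7/10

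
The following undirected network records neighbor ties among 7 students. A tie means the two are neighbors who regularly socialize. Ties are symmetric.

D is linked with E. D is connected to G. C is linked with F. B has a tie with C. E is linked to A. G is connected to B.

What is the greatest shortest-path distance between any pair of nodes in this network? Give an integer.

6

Eccentricity of each node (its greatest distance to any other): A:6, B:4, C:5, D:4, E:5, F:6, G:3.
The maximum eccentricity is 6, realized for instance by the pair A–F via A – E – D – G – B – C – F. So the diameter is 6.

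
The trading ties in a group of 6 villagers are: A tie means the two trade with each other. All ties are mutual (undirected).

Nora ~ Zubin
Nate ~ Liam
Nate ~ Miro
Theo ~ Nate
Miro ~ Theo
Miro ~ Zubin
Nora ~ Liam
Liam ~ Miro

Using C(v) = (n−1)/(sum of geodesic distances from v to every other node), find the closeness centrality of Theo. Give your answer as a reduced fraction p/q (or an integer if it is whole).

5/9

Distances from Theo: Liam:2, Miro:1, Nate:1, Nora:3, Zubin:2. Sum = 9.
n = 6, so closeness = 5/9.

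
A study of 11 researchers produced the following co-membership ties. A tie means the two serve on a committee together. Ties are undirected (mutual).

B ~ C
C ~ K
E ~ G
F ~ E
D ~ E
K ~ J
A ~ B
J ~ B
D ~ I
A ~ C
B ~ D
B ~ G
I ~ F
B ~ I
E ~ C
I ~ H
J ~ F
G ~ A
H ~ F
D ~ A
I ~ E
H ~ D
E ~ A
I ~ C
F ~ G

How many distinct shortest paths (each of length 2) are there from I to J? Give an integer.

2

The shortest distance is 2. The length-2 paths are: I–B–J; I–F–J.
That gives 2 distinct shortest paths.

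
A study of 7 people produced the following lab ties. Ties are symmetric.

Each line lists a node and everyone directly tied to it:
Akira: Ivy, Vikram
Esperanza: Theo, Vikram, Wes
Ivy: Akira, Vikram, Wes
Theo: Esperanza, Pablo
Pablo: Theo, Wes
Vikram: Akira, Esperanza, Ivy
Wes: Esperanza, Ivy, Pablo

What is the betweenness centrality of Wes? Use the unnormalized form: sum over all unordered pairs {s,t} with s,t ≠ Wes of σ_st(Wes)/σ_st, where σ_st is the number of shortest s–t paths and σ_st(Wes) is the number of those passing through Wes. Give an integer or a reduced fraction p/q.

13/3

Pairs whose geodesics pass through Wes — Akira–Pablo: 1; Vikram–Pablo: 2/3; Esperanza–Pablo: 1/2; Esperanza–Ivy: 1/2; Theo–Ivy: 2/3; Pablo–Ivy: 1.
All other pairs contribute 0.
Summing the contributions gives betweenness(Wes) = 13/3.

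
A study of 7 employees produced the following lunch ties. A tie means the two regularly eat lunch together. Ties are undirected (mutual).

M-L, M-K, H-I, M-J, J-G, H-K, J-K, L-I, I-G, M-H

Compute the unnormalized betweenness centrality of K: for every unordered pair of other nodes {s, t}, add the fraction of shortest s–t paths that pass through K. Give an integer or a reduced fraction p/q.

Pairs whose geodesics pass through K — J–H: 1/2.
All other pairs contribute 0.
Summing the contributions gives betweenness(K) = 1/2.

1/2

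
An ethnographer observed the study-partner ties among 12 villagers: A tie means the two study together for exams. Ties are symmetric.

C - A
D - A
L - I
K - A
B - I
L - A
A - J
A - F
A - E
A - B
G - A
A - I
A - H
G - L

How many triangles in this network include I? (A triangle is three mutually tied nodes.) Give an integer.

I's neighbors: A, B, and L.
Neighbor pairs that are themselves tied: I–A–B; I–A–L. Each forms one triangle with I, for 2 in total.

2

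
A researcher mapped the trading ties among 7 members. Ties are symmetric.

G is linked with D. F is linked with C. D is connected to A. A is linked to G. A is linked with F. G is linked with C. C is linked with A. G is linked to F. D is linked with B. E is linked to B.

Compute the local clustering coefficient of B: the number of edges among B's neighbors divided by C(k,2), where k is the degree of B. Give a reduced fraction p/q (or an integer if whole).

B's neighbors: D and E (k = 2).
Possible neighbor pairs: C(2,2) = 1. Edges among them: none → e = 0.
Clustering(B) = 0/1.

0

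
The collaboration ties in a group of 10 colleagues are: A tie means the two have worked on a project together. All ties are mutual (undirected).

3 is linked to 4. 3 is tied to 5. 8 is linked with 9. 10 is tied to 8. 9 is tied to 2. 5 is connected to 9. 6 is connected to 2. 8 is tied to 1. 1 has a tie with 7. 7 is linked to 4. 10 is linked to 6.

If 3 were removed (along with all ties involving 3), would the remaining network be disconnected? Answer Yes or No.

No

Even without 3, every remaining node can still reach every other (the residual graph is connected), so 3 is not a cut vertex.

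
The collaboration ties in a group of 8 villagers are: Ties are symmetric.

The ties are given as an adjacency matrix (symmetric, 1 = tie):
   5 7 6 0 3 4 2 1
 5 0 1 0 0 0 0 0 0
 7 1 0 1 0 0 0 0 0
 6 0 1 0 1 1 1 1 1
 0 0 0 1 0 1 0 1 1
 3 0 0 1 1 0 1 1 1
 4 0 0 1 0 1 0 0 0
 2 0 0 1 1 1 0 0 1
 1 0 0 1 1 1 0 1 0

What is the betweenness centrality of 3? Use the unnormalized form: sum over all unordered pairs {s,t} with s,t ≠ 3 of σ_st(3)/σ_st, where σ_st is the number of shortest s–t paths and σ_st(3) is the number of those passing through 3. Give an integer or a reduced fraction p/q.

Pairs whose geodesics pass through 3 — 0–4: 1/2; 4–2: 1/2; 4–1: 1/2.
All other pairs contribute 0.
Summing the contributions gives betweenness(3) = 3/2.

3/2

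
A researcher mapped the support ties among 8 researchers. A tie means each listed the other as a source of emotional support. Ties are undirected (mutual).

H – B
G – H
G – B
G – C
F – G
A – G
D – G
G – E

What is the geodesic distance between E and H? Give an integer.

One shortest route is E – G – H, which uses 2 edges, and E and H are not directly tied, so nothing shorter exists. So d(E,H) = 2.

2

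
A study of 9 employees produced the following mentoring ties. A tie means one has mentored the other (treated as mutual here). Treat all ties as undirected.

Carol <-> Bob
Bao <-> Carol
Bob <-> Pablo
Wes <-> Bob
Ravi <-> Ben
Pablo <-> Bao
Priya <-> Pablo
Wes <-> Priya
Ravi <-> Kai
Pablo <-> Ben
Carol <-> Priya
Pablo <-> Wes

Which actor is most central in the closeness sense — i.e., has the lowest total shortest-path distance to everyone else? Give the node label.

Farness (sum of distances to all others) for each node — Bao:17, Ben:15, Bob:16, Carol:19, Kai:27, Pablo:12, Priya:16, Ravi:20, Wes:16.
The smallest farness is 12, for Pablo, so Pablo has the highest closeness.

Pablo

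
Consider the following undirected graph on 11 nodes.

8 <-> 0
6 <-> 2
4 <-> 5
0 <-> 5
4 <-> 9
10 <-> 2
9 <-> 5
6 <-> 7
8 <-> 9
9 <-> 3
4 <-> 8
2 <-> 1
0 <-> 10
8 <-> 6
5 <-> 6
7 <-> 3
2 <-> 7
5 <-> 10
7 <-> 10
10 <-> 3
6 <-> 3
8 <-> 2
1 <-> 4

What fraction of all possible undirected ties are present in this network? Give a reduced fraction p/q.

23/55

There are 23 edges and 11 nodes, so the maximum possible is C(11,2) = 55.
Density = 23/55.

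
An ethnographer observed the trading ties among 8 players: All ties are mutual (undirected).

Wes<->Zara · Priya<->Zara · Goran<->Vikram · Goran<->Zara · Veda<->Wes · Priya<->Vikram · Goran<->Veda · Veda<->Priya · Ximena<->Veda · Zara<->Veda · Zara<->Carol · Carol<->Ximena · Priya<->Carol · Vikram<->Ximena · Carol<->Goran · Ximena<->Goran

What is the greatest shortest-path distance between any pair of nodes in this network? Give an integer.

Eccentricity of each node (its greatest distance to any other): Carol:2, Goran:2, Priya:2, Veda:2, Vikram:3, Wes:3, Ximena:2, Zara:2.
The maximum eccentricity is 3, realized for instance by the pair Wes–Vikram via Wes – Veda – Goran – Vikram. So the diameter is 3.

3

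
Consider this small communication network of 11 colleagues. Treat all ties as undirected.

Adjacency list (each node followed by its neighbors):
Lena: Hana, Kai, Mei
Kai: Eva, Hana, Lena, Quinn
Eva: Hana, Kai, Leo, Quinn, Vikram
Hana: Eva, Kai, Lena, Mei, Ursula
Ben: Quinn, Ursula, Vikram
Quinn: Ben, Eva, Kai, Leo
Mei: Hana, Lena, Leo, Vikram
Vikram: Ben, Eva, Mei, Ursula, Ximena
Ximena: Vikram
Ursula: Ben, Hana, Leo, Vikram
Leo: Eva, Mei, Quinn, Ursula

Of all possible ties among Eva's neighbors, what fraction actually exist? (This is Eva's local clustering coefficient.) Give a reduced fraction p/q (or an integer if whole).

Eva's neighbors: Hana, Kai, Leo, Quinn, and Vikram (k = 5).
Possible neighbor pairs: C(5,2) = 10. Edges among them: Hana–Kai, Kai–Quinn, Leo–Quinn → e = 3.
Clustering(Eva) = 3/10.

3/10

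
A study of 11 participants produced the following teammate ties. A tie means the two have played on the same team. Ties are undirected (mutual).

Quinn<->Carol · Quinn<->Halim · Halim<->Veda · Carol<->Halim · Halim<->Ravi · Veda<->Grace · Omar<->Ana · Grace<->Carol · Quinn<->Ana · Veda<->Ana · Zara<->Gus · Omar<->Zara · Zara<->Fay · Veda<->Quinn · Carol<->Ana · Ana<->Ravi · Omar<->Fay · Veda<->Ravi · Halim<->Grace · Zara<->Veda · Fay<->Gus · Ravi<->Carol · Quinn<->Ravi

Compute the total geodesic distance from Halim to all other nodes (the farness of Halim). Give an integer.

18

Distances from Halim: Ana:2, Carol:1, Fay:3, Grace:1, Gus:3, Omar:3, Quinn:1, Ravi:1, Veda:1, Zara:2.
Sum = 2 + 1 + 3 + 1 + 3 + 3 + 1 + 1 + 1 + 2 = 18.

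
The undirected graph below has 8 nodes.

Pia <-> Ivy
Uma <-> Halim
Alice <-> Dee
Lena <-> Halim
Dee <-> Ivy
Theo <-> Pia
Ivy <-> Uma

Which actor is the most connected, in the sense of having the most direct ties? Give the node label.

Degrees — Alice:1, Dee:2, Halim:2, Ivy:3, Lena:1, Pia:2, Theo:1, Uma:2.
The maximum is 3, attained only by Ivy.

Ivy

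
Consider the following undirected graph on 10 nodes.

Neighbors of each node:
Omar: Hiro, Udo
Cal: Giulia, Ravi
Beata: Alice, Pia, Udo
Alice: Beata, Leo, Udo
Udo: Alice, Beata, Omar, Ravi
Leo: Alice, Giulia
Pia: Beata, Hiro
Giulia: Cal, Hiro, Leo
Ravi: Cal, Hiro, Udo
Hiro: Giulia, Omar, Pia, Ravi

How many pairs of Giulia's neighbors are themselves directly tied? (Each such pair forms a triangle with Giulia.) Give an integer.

0

Giulia's neighbors are Cal, Hiro, and Leo, but none of them are tied to each other, so no triangle contains Giulia.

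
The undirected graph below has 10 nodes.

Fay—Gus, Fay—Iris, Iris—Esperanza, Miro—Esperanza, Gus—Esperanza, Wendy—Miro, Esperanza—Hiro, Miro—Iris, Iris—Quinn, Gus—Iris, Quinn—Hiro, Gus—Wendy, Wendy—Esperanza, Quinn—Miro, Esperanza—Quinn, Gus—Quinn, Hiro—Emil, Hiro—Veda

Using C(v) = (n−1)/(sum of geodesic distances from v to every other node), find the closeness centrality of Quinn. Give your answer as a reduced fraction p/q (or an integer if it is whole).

Distances from Quinn: Emil:2, Esperanza:1, Fay:2, Gus:1, Hiro:1, Iris:1, Miro:1, Veda:2, Wendy:2. Sum = 13.
n = 10, so closeness = 9/13.

9/13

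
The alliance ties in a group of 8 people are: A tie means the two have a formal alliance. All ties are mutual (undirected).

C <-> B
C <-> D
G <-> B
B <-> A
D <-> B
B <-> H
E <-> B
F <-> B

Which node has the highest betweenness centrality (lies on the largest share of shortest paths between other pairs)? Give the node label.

B

Unnormalized betweenness of each node: A:0, B:20, C:0, D:0, E:0, F:0, G:0, H:0.
B has the largest value, 20, making it the main broker — the node through which the most shortest paths run.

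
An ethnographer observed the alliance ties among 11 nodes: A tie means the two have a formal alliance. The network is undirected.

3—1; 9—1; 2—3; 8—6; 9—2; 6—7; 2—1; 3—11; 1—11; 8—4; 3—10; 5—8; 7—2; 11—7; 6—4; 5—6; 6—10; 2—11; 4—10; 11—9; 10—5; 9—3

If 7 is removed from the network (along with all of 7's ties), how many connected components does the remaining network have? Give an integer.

7's neighbors (2, 6, and 11) remain reachable from one another through other ties, so the rest of the network stays in one piece.

1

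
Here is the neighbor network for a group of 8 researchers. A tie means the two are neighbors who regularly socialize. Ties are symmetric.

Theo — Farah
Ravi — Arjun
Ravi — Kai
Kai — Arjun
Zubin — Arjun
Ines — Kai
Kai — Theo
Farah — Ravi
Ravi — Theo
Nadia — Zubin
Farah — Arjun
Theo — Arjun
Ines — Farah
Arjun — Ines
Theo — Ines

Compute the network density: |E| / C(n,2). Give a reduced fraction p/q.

15/28

There are 15 edges and 8 nodes, so the maximum possible is C(8,2) = 28.
Density = 15/28.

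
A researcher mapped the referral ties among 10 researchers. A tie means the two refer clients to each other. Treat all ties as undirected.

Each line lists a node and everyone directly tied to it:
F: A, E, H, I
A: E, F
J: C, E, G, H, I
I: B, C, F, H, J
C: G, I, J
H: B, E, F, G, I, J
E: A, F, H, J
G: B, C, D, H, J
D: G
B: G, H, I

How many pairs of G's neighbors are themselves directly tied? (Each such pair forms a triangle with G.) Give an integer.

3

G's neighbors: B, C, D, H, and J.
Neighbor pairs that are themselves tied: G–B–H; G–C–J; G–H–J. Each forms one triangle with G, for 3 in total.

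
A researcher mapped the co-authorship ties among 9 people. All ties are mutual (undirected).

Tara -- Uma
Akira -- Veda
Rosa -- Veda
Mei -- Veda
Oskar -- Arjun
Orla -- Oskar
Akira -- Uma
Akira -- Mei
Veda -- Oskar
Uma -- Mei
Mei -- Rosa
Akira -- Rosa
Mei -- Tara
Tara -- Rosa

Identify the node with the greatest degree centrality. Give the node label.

Mei

Degrees — Akira:4, Arjun:1, Mei:5, Orla:1, Oskar:3, Rosa:4, Tara:3, Uma:3, Veda:4.
The maximum is 5, attained only by Mei.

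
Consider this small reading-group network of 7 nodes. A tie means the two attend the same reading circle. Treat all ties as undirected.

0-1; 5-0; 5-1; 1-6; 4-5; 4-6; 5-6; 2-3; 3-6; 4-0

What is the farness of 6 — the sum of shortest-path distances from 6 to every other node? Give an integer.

8

Distances from 6: 0:2, 1:1, 2:2, 3:1, 4:1, 5:1.
Sum = 2 + 1 + 2 + 1 + 1 + 1 = 8.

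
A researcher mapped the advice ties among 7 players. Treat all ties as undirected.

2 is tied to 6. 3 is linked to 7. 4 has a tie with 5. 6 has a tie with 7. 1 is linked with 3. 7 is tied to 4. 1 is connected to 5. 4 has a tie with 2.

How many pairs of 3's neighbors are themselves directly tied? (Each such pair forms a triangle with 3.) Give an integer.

3's neighbors are 1 and 7, but none of them are tied to each other, so no triangle contains 3.

0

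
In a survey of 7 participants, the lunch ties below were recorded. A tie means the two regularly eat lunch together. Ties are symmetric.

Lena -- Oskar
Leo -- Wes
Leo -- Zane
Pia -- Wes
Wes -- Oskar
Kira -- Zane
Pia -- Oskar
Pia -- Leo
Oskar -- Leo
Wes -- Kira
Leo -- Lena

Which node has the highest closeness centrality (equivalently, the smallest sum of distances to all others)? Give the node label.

Farness (sum of distances to all others) for each node — Kira:11, Lena:11, Leo:7, Oskar:8, Pia:9, Wes:8, Zane:10.
The smallest farness is 7, for Leo, so Leo has the highest closeness.

Leo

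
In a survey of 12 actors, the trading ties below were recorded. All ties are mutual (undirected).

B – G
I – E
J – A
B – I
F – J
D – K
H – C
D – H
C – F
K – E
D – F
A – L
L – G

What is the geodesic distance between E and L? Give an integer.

One shortest route is E – I – B – G – L, which uses 4 edges, and at distance 3 from E we only reach {F, G, H}, which does not include L. So d(E,L) = 4.

4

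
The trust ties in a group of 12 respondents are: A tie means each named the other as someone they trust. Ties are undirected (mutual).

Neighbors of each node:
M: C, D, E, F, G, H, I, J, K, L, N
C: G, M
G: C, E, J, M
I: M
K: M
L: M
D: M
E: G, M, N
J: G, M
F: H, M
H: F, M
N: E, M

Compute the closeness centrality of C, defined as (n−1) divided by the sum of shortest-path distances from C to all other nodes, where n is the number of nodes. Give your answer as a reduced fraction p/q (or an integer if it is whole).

11/20

Distances from C: D:2, E:2, F:2, G:1, H:2, I:2, J:2, K:2, L:2, M:1, N:2. Sum = 20.
n = 12, so closeness = 11/20.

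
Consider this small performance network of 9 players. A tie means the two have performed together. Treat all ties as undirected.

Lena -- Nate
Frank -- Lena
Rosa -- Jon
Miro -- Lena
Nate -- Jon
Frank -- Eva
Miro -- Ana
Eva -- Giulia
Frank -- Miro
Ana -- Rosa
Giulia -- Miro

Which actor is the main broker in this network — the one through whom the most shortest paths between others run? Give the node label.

Miro

Unnormalized betweenness of each node: Ana:11/2, Eva:1/2, Frank:9/2, Giulia:3/2, Jon:2, Lena:15/2, Miro:23/2, Nate:9/2, Rosa:5/2.
Miro has the largest value, 23/2, making it the main broker — the node through which the most shortest paths run.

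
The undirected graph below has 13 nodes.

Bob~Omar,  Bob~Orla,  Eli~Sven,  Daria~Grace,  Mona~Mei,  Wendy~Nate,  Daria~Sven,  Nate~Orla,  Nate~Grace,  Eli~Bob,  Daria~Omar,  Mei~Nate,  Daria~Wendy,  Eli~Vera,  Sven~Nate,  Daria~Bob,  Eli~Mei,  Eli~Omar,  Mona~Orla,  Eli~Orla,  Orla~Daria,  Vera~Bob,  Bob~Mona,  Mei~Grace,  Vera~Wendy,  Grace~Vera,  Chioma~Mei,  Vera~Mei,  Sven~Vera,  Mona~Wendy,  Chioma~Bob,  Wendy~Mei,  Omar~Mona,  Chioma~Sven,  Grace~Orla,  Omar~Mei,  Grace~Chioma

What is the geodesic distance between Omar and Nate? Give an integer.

One shortest route is Omar – Mei – Nate, which uses 2 edges, and Omar and Nate are not directly tied, so nothing shorter exists. So d(Omar,Nate) = 2.

2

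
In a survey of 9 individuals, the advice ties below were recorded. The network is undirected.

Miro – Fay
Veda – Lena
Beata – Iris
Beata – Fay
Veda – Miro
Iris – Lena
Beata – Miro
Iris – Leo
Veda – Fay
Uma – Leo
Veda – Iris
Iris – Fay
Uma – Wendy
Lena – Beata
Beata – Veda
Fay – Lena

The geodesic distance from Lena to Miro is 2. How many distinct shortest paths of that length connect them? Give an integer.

The shortest distance is 2. The length-2 paths are: Lena–Beata–Miro; Lena–Veda–Miro; Lena–Fay–Miro.
That gives 3 distinct shortest paths.

3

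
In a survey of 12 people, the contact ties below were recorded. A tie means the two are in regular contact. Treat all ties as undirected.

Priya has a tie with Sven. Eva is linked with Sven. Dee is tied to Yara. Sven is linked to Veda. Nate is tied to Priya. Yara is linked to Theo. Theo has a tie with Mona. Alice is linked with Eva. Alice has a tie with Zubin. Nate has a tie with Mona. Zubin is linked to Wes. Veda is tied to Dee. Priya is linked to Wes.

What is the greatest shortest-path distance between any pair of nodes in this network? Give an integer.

Eccentricity of each node (its greatest distance to any other): Alice:6, Dee:5, Eva:5, Mona:5, Nate:4, Priya:4, Sven:4, Theo:6, Veda:4, Wes:5, Yara:6, Zubin:6.
The maximum eccentricity is 6, realized for instance by the pair Alice–Theo via Alice – Eva – Sven – Veda – Dee – Yara – Theo. So the diameter is 6.

6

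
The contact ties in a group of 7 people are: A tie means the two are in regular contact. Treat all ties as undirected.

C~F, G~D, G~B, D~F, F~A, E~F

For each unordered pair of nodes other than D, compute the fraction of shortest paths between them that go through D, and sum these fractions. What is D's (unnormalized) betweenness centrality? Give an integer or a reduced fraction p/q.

8

Pairs whose geodesics pass through D — C–B: 1; C–G: 1; F–B: 1; F–G: 1; B–A: 1; B–E: 1; A–G: 1; G–E: 1.
All other pairs contribute 0.
Summing the contributions gives betweenness(D) = 8.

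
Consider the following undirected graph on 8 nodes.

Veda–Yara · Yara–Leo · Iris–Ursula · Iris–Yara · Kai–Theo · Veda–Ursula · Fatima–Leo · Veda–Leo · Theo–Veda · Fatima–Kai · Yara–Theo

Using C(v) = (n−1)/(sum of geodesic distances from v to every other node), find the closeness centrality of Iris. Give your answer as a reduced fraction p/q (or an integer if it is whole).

Distances from Iris: Fatima:3, Kai:3, Leo:2, Theo:2, Ursula:1, Veda:2, Yara:1. Sum = 14.
n = 8, so closeness = 7/14 = 1/2.

1/2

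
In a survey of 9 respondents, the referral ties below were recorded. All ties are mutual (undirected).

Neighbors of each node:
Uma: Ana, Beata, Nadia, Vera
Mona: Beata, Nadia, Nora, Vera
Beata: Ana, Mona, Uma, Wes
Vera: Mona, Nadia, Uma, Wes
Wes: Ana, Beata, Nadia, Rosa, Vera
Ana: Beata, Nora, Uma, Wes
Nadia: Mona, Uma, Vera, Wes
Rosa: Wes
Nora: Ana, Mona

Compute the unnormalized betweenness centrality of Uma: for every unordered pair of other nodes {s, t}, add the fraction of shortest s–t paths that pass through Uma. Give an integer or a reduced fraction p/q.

5/3

Pairs whose geodesics pass through Uma — Ana–Vera: 1/2; Ana–Nadia: 1/2; Vera–Beata: 1/3; Beata–Nadia: 1/3.
All other pairs contribute 0.
Summing the contributions gives betweenness(Uma) = 5/3.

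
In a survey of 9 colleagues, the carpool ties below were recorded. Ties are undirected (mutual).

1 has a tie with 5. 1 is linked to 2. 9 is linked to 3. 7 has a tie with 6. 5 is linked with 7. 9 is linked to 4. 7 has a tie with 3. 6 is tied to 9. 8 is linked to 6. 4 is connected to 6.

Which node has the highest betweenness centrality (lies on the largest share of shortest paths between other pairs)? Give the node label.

Unnormalized betweenness of each node: 1:7, 2:0, 3:2, 4:0, 5:12, 6:13, 7:16, 8:0, 9:2.
7 has the largest value, 16, making it the main broker — the node through which the most shortest paths run.

7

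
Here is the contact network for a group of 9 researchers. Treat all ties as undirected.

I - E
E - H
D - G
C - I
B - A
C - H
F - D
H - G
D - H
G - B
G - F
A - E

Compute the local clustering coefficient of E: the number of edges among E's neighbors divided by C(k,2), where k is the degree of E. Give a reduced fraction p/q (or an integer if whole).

0

E's neighbors: A, H, and I (k = 3).
Possible neighbor pairs: C(3,2) = 3. Edges among them: none → e = 0.
Clustering(E) = 0/3 = 0.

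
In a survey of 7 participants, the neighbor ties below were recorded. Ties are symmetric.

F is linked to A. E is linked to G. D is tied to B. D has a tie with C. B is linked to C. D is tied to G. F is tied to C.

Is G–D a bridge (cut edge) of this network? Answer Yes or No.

Yes

Without the G–D edge there is no alternate route between G and D, so the network disconnects. It is a bridge.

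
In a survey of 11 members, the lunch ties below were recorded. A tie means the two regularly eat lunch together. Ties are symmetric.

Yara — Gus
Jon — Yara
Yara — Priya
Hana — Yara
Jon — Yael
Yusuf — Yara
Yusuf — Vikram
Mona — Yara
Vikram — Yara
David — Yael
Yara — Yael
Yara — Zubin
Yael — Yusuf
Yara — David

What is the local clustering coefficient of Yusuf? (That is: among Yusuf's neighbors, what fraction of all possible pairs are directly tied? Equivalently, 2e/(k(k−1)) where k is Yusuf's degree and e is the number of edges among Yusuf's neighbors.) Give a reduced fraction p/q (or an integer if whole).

2/3

Yusuf's neighbors: Vikram, Yael, and Yara (k = 3).
Possible neighbor pairs: C(3,2) = 3. Edges among them: Vikram–Yara, Yael–Yara → e = 2.
Clustering(Yusuf) = 2/3.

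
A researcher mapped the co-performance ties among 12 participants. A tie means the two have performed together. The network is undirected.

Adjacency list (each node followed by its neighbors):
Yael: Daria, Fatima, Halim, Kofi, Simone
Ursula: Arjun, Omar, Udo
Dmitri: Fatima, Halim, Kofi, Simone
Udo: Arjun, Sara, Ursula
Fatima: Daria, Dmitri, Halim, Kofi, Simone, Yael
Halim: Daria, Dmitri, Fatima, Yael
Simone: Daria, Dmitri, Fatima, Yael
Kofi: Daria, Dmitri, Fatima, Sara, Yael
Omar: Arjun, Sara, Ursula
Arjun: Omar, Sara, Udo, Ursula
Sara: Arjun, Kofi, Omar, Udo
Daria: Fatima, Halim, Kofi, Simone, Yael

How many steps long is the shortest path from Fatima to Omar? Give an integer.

3

One shortest route is Fatima – Kofi – Sara – Omar, which uses 3 edges, and at distance 2 from Fatima we only reach {Sara}, which does not include Omar. So d(Fatima,Omar) = 3.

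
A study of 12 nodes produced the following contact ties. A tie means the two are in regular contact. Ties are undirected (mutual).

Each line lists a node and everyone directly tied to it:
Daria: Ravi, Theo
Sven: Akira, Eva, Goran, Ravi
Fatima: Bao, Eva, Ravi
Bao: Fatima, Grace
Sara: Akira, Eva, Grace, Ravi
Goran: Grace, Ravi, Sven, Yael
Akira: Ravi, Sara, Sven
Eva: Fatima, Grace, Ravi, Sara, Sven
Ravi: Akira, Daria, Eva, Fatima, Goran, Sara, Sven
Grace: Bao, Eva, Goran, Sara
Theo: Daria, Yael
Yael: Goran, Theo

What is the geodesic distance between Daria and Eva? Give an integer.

2

One shortest route is Daria – Ravi – Eva, which uses 2 edges, and Daria and Eva are not directly tied, so nothing shorter exists. So d(Daria,Eva) = 2.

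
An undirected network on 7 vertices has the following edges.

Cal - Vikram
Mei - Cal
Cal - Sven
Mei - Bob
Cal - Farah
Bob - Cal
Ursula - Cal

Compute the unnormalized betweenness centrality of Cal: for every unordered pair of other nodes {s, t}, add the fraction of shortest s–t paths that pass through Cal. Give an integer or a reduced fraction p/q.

Pairs whose geodesics pass through Cal — Mei–Ursula: 1; Mei–Farah: 1; Mei–Vikram: 1; Mei–Sven: 1; Ursula–Bob: 1; Ursula–Farah: 1; Ursula–Vikram: 1; Ursula–Sven: 1; Bob–Farah: 1; Bob–Vikram: 1; Bob–Sven: 1; Farah–Vikram: 1; Farah–Sven: 1; Vikram–Sven: 1.
All other pairs contribute 0.
Summing the contributions gives betweenness(Cal) = 14.

14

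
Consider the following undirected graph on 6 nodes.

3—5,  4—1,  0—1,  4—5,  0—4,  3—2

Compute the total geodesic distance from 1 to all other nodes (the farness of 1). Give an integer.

Distances from 1: 0:1, 2:4, 3:3, 4:1, 5:2.
Sum = 1 + 4 + 3 + 1 + 2 = 11.

11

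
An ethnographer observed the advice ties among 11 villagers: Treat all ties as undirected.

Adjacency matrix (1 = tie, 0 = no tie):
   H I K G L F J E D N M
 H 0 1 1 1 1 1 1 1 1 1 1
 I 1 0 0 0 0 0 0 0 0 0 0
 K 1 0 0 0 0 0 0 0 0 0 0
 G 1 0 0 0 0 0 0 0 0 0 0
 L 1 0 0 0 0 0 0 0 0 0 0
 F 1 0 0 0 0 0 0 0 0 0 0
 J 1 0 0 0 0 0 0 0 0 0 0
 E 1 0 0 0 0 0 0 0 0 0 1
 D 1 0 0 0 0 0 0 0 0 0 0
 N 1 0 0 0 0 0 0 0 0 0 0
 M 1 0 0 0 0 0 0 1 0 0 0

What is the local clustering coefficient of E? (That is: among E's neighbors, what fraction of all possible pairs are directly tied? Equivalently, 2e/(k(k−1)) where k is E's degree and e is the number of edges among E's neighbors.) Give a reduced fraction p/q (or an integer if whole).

E's neighbors: H and M (k = 2).
Possible neighbor pairs: C(2,2) = 1. Edges among them: H–M → e = 1.
Clustering(E) = 1/1.

1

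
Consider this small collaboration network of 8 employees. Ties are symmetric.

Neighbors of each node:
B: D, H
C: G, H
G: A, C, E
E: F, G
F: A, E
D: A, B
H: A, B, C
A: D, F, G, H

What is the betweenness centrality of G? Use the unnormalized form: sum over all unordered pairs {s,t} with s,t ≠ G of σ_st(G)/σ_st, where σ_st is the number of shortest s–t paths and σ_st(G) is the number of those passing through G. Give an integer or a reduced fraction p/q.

143/30

Pairs whose geodesics pass through G — H–E: 2/3; C–E: 1; C–F: 2/3; C–A: 1/2; C–D: 1/3; E–A: 1/2; E–D: 1/2; E–B: 3/5.
All other pairs contribute 0.
Summing the contributions gives betweenness(G) = 143/30.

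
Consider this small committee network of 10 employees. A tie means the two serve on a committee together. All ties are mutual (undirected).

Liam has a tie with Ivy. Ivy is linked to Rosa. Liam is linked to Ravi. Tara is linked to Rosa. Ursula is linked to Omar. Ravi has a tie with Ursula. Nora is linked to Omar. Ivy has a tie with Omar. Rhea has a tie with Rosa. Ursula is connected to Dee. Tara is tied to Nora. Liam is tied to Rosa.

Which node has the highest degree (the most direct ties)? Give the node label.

Degrees — Dee:1, Ivy:3, Liam:3, Nora:2, Omar:3, Ravi:2, Rhea:1, Rosa:4, Tara:2, Ursula:3.
The maximum is 4, attained only by Rosa.

Rosa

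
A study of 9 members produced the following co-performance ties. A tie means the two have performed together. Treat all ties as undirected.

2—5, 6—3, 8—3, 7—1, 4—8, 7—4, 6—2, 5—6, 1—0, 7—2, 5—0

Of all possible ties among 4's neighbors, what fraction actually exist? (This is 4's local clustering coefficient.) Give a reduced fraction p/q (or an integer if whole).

4's neighbors: 7 and 8 (k = 2).
Possible neighbor pairs: C(2,2) = 1. Edges among them: none → e = 0.
Clustering(4) = 0/1.

0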